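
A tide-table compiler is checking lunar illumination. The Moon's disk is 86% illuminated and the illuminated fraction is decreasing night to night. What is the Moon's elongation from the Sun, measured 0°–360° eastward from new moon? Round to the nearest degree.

cos θ = 1 − 2f = -0.720, giving a principal value of 136.1°.
Since the Moon is past full (waning), take the reflex angle: θ = 360° − 136.1° = 223.9°.

224°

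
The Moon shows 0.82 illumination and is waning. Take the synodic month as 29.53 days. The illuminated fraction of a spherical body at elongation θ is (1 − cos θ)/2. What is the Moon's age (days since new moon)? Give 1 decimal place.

18.9 days

Invert f = (1 − cos θ)/2 to get cos θ = 1 − 2(0.82) = -0.640, hence θ₀ = arccos -0.640 = 129.8°.
Waning ⇒ past full, so θ = 360° − 129.8° = 230.2°.
That fraction of the synodic month is 230.2/360 × 29.53 d ≈ 18.88 d.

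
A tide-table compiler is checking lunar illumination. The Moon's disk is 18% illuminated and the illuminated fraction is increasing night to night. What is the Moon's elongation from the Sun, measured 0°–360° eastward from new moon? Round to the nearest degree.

Invert f = (1 − cos θ)/2 to get cos θ = 1 − 2(0.18) = 0.640, hence θ₀ = arccos 0.640 = 50.2°.
The Moon is waxing (0°–180°), so θ = 50.2° directly.

50°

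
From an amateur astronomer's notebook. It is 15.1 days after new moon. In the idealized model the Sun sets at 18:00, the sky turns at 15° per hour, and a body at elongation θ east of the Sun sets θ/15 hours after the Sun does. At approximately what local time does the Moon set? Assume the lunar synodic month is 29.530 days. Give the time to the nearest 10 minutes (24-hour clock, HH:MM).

Phase angle: θ = 360°·(15.1 d)/(29.530 d) = 184.1°.
The Moon trails the Sun by θ/15 = 184.1/15 ≈ 12.27 hours.
18:00 + 12.272 h ≈ 06:16 → 06:20 to the nearest ten minutes.

06:20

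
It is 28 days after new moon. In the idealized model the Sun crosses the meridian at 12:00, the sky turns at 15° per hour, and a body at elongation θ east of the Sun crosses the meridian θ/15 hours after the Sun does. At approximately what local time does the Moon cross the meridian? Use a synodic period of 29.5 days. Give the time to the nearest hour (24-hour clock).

Elongation θ = 360° × 28/29.5 ≈ 341.7°.
At 15° of sky rotation per hour, 341.7° corresponds to a 22.78 h lag.
12:00 + 22.78 h ≈ 10:47 → 11:00 to the nearest hour.

11:00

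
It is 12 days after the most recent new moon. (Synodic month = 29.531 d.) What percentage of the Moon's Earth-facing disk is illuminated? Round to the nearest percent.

92%

Phase angle: θ = 360°·(12 d)/(29.531 d) = 146.3°.
With cos θ = (-0.832), the lit fraction is (1 − (-0.832))/2 ≈ 0.916, so 92%.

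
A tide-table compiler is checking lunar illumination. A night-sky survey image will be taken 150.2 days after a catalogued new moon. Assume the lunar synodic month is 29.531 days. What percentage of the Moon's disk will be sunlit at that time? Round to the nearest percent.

Reduce mod P: 150.2 − 5×29.531 = 2.54 d into the current lunation.
The Moon has covered 2.54/29.531 of its cycle, so θ ≈ 360° × 2.54/29.531 = 31.0°.
Illuminated fraction = (1 − cos 31.0°)/2 = (1 − 0.857)/2 ≈ 0.072, so 7%.

7%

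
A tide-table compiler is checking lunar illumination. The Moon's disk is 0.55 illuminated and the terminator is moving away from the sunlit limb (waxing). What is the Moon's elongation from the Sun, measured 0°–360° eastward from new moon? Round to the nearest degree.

Invert f = (1 − cos θ)/2 to get cos θ = 1 − 2(0.55) = -0.100, hence θ₀ = arccos -0.100 = 95.7°.
The Moon is waxing (0°–180°), so θ = 95.7° directly.

96°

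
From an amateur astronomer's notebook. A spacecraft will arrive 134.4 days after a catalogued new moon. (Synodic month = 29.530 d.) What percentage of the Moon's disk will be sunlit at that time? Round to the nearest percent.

97%

134.4/29.530 = 4.551 lunations, so 4 complete cycles and 16.28 d into the next.
The Moon has covered 16.28/29.530 of its cycle, so θ ≈ 360° × 16.28/29.530 = 198.5°.
With cos θ = (-0.948), the lit fraction is (1 − (-0.948))/2 ≈ 0.974, so 97%.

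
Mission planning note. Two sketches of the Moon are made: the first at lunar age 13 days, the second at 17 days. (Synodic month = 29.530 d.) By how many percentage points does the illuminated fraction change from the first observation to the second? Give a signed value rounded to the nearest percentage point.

θ₁ = 360° × 13/29.530 = 158.5°, f₁ = (1 − cos θ₁)/2 = 0.965.
θ₂ = 360° × 17/29.530 = 207.2°, f₂ = (1 − cos θ₂)/2 = 0.945.
Change = f₂ − f₁ = -0.021 → -2 percentage points.

-2 pp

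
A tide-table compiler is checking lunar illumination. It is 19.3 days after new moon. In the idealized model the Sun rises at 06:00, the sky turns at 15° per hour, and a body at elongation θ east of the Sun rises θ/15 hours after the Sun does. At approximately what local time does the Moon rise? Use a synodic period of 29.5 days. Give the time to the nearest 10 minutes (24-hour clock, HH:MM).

21:40

Phase angle: θ = 360°·(19.3 d)/(29.5 d) = 235.5°.
The Moon trails the Sun by θ/15 = 235.5/15 ≈ 15.70 hours.
06:00 + 15.702 h ≈ 21:42 → 21:40 to the nearest ten minutes.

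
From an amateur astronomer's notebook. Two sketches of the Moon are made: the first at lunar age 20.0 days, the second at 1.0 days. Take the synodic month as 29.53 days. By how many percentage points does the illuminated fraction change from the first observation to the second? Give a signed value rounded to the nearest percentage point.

First observation: θ = 360°·20.0/29.53 = 243.8°, so f = 0.721.
Second observation: θ = 12.2°, f = 0.011.
Δf = 0.011 − 0.721 = -0.709, i.e. -71 pp.

-71 percentage points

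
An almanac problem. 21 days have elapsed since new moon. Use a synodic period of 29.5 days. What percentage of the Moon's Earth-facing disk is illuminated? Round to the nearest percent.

Elongation θ = 360° × 21/29.5 ≈ 256.3°.
Illuminated fraction = (1 − cos 256.3°)/2 = (1 − (-0.237))/2 ≈ 0.619, so 62%.

62%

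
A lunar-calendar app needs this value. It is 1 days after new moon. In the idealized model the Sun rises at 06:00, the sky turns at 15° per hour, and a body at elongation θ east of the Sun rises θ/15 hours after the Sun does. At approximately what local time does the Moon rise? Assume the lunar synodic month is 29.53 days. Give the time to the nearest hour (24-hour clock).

07:00

Elongation θ = 360° × 1/29.53 ≈ 12.2°.
At 15° of sky rotation per hour, 12.2° corresponds to a 0.81 h lag.
06:00 + 0.81 h ≈ 06:49 → 07:00 to the nearest hour.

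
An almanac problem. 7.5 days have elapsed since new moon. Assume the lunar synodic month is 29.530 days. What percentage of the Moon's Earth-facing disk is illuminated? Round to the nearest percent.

51%

The Moon has covered 7.5/29.530 of its cycle, so θ ≈ 360° × 7.5/29.530 = 91.4°.
With cos θ = (-0.025), the lit fraction is (1 − (-0.025))/2 ≈ 0.512, so 51%.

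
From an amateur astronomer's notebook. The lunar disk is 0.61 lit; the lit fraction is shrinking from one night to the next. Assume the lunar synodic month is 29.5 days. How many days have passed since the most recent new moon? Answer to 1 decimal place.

Invert f = (1 − cos θ)/2 to get cos θ = 1 − 2(0.61) = -0.220, hence θ₀ = arccos -0.220 = 102.7°.
Waning ⇒ past full, so θ = 360° − 102.7° = 257.3°.
At 360°/29.5 d per day, 257.3° corresponds to 21.08 days.

21.1 days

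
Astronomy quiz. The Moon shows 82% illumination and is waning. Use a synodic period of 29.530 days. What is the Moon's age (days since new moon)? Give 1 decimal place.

18.9 days

Invert f = (1 − cos θ)/2 to get cos θ = 1 − 2(0.82) = -0.640, hence θ₀ = arccos -0.640 = 129.8°.
Since the Moon is past full (waning), take the reflex angle: θ = 360° − 129.8° = 230.2°.
That fraction of the synodic month is 230.2/360 × 29.530 d ≈ 18.88 d.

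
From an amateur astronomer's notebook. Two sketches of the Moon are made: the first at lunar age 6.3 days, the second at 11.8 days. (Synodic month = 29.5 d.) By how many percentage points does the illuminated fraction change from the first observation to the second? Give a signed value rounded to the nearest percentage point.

+52 percentage points

First observation: θ = 360°·6.3/29.5 = 76.9°, so f = 0.387.
Second observation: θ = 144.0°, f = 0.905.
Δf = 0.905 − 0.387 = +0.518, i.e. +52 pp.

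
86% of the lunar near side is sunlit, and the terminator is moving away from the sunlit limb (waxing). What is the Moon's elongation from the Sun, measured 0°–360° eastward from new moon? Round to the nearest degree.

136°

Invert f = (1 − cos θ)/2 to get cos θ = 1 − 2(0.86) = -0.720, hence θ₀ = arccos -0.720 = 136.1°.
Before full moon the principal value applies: θ = 136.1°.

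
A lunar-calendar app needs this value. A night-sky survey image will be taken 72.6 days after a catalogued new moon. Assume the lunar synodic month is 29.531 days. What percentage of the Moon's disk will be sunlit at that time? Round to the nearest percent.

72.6/29.531 = 2.458 lunations, so 2 complete cycles and 13.54 d into the next.
Elongation θ = 360° × 13.54/29.531 ≈ 165.0°.
Illuminated fraction = (1 − cos 165.0°)/2 = (1 − (-0.966))/2 ≈ 0.983, so 98%.

98%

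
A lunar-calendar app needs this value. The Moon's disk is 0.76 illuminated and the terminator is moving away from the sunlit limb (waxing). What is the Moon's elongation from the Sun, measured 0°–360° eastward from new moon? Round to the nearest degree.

cos θ = 1 − 2f = -0.520, giving a principal value of 121.3°.
The Moon is waxing (0°–180°), so θ = 121.3° directly.

121°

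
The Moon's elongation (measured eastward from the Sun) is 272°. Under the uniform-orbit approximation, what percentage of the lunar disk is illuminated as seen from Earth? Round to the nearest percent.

cos 272° = 0.035, so f = (1 − 0.035)/2 = 0.483, i.e. 48%.

48%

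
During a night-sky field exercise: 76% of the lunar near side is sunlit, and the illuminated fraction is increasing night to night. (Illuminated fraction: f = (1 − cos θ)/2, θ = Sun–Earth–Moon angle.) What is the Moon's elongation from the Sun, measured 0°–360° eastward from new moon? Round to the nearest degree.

121°

From f = (1 − cos θ)/2: cos θ = 1 − 2×0.76 = -0.520; arccos → 121.3°.
The Moon is waxing (0°–180°), so θ = 121.3° directly.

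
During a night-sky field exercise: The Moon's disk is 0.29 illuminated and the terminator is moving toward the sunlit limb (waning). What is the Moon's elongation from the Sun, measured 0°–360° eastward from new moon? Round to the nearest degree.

295°

cos θ = 1 − 2f = 0.420, giving a principal value of 65.2°.
Since the Moon is past full (waning), take the reflex angle: θ = 360° − 65.2° = 294.8°.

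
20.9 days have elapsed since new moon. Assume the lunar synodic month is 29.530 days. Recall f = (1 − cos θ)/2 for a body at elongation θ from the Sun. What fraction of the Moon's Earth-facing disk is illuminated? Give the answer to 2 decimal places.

0.63

The Moon has covered 20.9/29.530 of its cycle, so θ ≈ 360° × 20.9/29.530 = 254.8°.
Illuminated fraction = (1 − cos 254.8°)/2 = (1 − (-0.262))/2 ≈ 0.631.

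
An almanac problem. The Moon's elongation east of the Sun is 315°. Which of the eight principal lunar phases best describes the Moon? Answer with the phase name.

The waning crescent sector spans roughly 292°–338°; 315° falls inside it.

waning crescent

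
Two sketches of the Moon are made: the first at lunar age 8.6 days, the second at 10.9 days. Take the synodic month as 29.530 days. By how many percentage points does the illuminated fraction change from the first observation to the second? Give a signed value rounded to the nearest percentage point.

+21 pp

First observation: θ = 360°·8.6/29.530 = 104.8°, so f = 0.628.
Second observation: θ = 132.9°, f = 0.840.
Δf = 0.840 − 0.628 = +0.212, i.e. +21 pp.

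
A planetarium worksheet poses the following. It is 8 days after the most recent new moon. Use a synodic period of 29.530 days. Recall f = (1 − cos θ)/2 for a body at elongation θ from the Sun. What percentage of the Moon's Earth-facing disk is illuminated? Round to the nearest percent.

57%

Phase angle: θ = 360°·(8 d)/(29.530 d) = 97.5°.
cos 97.5° = (-0.131), so f = (1 − (-0.131))/2 = 0.566, so 57%.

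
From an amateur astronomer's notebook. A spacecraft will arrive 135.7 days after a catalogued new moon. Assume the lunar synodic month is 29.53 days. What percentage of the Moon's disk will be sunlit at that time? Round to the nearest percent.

Reduce mod P: 135.7 − 4×29.53 = 17.58 d into the current lunation.
Phase angle: θ = 360°·(17.58 d)/(29.53 d) = 214.3°.
With cos θ = (-0.826), the lit fraction is (1 − (-0.826))/2 ≈ 0.913, so 91%.

91%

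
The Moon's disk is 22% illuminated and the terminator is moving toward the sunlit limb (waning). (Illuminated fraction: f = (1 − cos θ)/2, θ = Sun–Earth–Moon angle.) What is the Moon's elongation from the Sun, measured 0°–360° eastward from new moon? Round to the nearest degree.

304°

From f = (1 − cos θ)/2: cos θ = 1 − 2×0.22 = 0.560; arccos → 55.9°.
Waning ⇒ past full, so θ = 360° − 55.9° = 304.1°.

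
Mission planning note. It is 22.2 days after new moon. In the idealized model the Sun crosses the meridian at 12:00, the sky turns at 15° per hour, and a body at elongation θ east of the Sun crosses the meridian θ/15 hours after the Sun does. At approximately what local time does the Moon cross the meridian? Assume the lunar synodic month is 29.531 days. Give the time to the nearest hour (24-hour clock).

06:00

Elongation θ = 360° × 22.2/29.531 ≈ 270.6°.
At 15° of sky rotation per hour, 270.6° corresponds to a 18.04 h lag.
12:00 + 18.04 h ≈ 06:03 → 06:00 to the nearest hour.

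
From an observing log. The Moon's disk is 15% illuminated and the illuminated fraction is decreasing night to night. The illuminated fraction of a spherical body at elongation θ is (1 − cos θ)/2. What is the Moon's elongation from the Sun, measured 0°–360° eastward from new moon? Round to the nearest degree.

314°

From f = (1 − cos θ)/2: cos θ = 1 − 2×0.15 = 0.700; arccos → 45.6°.
A waning Moon lies in 180°–360°, so θ = 360° − 45.6° = 314.4°.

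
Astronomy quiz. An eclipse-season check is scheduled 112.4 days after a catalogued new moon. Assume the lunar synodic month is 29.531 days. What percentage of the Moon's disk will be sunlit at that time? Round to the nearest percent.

112.4 d spans 3 complete synodic months (3 × 29.531 = 88.59 d) plus 23.81 d.
Elongation θ = 360° × 23.81/29.531 ≈ 290.2°.
With cos θ = 0.346, the lit fraction is (1 − 0.346)/2 ≈ 0.327, so 33%.

33%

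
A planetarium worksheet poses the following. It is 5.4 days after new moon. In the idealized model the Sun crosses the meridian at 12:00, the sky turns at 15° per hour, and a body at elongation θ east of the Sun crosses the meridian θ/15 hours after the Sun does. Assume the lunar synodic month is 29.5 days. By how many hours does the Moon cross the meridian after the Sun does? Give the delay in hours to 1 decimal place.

The Moon has covered 5.4/29.5 of its cycle, so θ ≈ 360° × 5.4/29.5 = 65.9°.
Delay after the Sun = 65.9° / (15°/h) ≈ 4.39 h.
So the Moon crosses the meridian 4.39 h after the Sun.

4.4 h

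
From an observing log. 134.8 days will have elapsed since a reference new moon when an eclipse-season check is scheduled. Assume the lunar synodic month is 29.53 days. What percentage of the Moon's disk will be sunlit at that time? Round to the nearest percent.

Reduce mod P: 134.8 − 4×29.53 = 16.68 d into the current lunation.
The Moon has covered 16.68/29.53 of its cycle, so θ ≈ 360° × 16.68/29.53 = 203.3°.
Illuminated fraction = (1 − cos 203.3°)/2 = (1 − (-0.918))/2 ≈ 0.959, so 96%.

96%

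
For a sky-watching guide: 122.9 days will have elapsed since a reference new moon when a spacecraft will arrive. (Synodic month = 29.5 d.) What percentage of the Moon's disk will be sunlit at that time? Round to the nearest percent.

25%

122.9 d spans 4 complete synodic months (4 × 29.5 = 118.00 d) plus 4.90 d.
The Moon has covered 4.90/29.5 of its cycle, so θ ≈ 360° × 4.90/29.5 = 59.8°.
Illuminated fraction = (1 − cos 59.8°)/2 = (1 − 0.503)/2 ≈ 0.248, so 25%.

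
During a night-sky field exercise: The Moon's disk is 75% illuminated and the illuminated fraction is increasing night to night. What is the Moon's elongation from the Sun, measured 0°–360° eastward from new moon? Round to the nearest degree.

120°

cos θ = 1 − 2f = -0.500, giving a principal value of 120.0°.
The Moon is waxing (0°–180°), so θ = 120.0° directly.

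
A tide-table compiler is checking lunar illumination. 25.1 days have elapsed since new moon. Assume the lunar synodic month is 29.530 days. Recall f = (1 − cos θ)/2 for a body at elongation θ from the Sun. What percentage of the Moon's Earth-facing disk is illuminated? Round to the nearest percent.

The Moon has covered 25.1/29.530 of its cycle, so θ ≈ 360° × 25.1/29.530 = 306.0°.
With cos θ = 0.588, the lit fraction is (1 − 0.588)/2 ≈ 0.206, so 21%.

21%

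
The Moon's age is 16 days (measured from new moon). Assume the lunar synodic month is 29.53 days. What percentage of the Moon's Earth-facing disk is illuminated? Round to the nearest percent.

The Moon has covered 16/29.53 of its cycle, so θ ≈ 360° × 16/29.53 = 195.1°.
Illuminated fraction = (1 − cos 195.1°)/2 = (1 − (-0.966))/2 ≈ 0.983, so 98%.

98%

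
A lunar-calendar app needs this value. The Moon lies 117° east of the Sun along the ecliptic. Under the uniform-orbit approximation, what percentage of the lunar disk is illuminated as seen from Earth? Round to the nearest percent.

73%

Half-versine of 117°: (1 − (-0.454))/2 = 0.727, i.e. 73%.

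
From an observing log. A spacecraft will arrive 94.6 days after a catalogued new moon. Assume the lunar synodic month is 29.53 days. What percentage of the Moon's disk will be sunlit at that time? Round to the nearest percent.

36%

Reduce mod P: 94.6 − 3×29.53 = 6.01 d into the current lunation.
The Moon has covered 6.01/29.53 of its cycle, so θ ≈ 360° × 6.01/29.53 = 73.3°.
Illuminated fraction = (1 − cos 73.3°)/2 = (1 − 0.288)/2 ≈ 0.356, so 36%.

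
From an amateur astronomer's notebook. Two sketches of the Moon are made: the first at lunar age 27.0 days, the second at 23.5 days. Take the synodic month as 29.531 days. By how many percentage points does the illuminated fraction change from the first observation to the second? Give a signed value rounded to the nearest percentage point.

First observation: θ = 360°·27.0/29.531 = 329.1°, so f = 0.071.
Second observation: θ = 286.5°, f = 0.358.
Δf = 0.358 − 0.071 = +0.287, i.e. +29 pp.

+29 percentage points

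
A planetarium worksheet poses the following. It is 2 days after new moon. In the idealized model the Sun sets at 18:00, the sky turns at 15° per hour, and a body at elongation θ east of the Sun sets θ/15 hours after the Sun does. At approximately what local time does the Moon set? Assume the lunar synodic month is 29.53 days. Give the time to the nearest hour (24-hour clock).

20:00

Phase angle: θ = 360°·(2 d)/(29.53 d) = 24.4°.
Delay after the Sun = 24.4° / (15°/h) ≈ 1.63 h.
18:00 + 1.63 h ≈ 19:38 → 20:00 to the nearest hour.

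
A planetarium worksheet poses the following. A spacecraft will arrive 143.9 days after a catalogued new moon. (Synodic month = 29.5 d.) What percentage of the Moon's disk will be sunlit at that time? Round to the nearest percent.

14%

143.9 d spans 4 complete synodic months (4 × 29.5 = 118.00 d) plus 25.90 d.
Elongation θ = 360° × 25.90/29.5 ≈ 316.1°.
Illuminated fraction = (1 − cos 316.1°)/2 = (1 − 0.720)/2 ≈ 0.140, so 14%.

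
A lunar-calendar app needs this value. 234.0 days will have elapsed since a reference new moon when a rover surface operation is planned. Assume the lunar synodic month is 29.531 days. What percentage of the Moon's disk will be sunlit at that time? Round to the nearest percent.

6%

Reduce mod P: 234.0 − 7×29.531 = 27.28 d into the current lunation.
The Moon has covered 27.28/29.531 of its cycle, so θ ≈ 360° × 27.28/29.531 = 332.6°.
cos 332.6° = 0.888, so f = (1 − 0.888)/2 = 0.056, so 6%.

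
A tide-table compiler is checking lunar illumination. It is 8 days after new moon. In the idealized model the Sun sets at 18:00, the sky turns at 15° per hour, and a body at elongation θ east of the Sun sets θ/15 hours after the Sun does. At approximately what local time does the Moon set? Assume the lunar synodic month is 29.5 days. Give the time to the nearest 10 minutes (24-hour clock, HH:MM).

Phase angle: θ = 360°·(8 d)/(29.5 d) = 97.6°.
Delay after the Sun = 97.6° / (15°/h) ≈ 6.51 h.
18:00 + 6.508 h ≈ 00:31 → 00:30 to the nearest ten minutes.

00:30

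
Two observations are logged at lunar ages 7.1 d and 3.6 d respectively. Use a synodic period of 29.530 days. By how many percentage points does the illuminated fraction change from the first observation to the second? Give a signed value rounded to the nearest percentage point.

θ₁ = 360° × 7.1/29.530 = 86.6°, f₁ = (1 − cos θ₁)/2 = 0.470.
θ₂ = 360° × 3.6/29.530 = 43.9°, f₂ = (1 − cos θ₂)/2 = 0.140.
Change = f₂ − f₁ = -0.330 → -33 percentage points.

-33 pp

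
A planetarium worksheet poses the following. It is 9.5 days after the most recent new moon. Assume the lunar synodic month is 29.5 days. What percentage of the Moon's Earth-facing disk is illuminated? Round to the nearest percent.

72%

The Moon has covered 9.5/29.5 of its cycle, so θ ≈ 360° × 9.5/29.5 = 115.9°.
cos 115.9° = (-0.437), so f = (1 − (-0.437))/2 = 0.719, so 72%.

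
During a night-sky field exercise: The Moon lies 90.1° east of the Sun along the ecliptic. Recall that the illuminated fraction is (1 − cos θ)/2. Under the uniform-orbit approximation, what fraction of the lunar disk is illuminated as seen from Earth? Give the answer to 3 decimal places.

0.501

Half-versine of 90.1°: (1 − (-0.002))/2 = 0.501.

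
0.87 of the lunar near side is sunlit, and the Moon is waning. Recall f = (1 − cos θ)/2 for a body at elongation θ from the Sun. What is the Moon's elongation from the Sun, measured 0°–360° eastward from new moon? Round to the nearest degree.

222°

From f = (1 − cos θ)/2: cos θ = 1 − 2×0.87 = -0.740; arccos → 137.7°.
Since the Moon is past full (waning), take the reflex angle: θ = 360° − 137.7° = 222.3°.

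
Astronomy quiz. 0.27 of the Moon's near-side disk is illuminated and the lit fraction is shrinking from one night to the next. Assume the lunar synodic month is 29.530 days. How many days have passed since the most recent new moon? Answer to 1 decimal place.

cos θ = 1 − 2f = 0.460, giving a principal value of 62.6°.
Waning ⇒ past full, so θ = 360° − 62.6° = 297.4°.
That fraction of the synodic month is 297.4/360 × 29.530 d ≈ 24.39 d.

24.4 days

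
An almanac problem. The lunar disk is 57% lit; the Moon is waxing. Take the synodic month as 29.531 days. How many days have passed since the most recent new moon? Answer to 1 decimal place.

8.0 days

From f = (1 − cos θ)/2: cos θ = 1 − 2×0.57 = -0.140; arccos → 98.0°.
The Moon is waxing (0°–180°), so θ = 98.0° directly.
At 360°/29.531 d per day, 98.0° corresponds to 8.04 days.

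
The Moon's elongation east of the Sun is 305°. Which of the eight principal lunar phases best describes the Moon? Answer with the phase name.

waning crescent

305° lies in the waning crescent sector of the 8-phase cycle.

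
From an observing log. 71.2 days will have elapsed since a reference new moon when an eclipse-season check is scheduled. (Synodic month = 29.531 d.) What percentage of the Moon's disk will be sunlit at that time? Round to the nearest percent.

92%

71.2 d spans 2 complete synodic months (2 × 29.531 = 59.06 d) plus 12.14 d.
Elongation θ = 360° × 12.14/29.531 ≈ 148.0°.
Illuminated fraction = (1 − cos 148.0°)/2 = (1 − (-0.848))/2 ≈ 0.924, so 92%.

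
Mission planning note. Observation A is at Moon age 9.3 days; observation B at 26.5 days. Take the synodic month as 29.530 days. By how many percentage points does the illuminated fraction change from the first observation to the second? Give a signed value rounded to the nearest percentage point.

-60 percentage points

First observation: θ = 360°·9.3/29.530 = 113.4°, so f = 0.698.
Second observation: θ = 323.1°, f = 0.100.
Δf = 0.100 − 0.698 = -0.598, i.e. -60 pp.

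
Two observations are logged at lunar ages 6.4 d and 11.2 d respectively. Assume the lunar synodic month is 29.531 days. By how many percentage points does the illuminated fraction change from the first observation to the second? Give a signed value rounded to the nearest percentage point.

+47 pp

First observation: θ = 360°·6.4/29.531 = 78.0°, so f = 0.396.
Second observation: θ = 136.5°, f = 0.863.
Δf = 0.863 − 0.396 = +0.467, i.e. +47 pp.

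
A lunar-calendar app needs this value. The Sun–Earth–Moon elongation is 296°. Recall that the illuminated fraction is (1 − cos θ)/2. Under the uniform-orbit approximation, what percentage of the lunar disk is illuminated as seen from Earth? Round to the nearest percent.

cos 296° = 0.438, so f = (1 − 0.438)/2 = 0.281, i.e. 28%.

28%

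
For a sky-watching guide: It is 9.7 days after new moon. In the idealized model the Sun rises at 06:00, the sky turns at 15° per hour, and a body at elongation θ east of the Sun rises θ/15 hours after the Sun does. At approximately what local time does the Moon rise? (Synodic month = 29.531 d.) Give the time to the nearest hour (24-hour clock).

Phase angle: θ = 360°·(9.7 d)/(29.531 d) = 118.2°.
At 15° of sky rotation per hour, 118.2° corresponds to a 7.88 h lag.
06:00 + 7.88 h ≈ 13:53 → 14:00 to the nearest hour.

14:00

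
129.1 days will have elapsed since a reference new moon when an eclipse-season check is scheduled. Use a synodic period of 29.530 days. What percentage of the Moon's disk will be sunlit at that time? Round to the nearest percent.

129.1 d spans 4 complete synodic months (4 × 29.530 = 118.12 d) plus 10.98 d.
Elongation θ = 360° × 10.98/29.530 ≈ 133.9°.
With cos θ = (-0.693), the lit fraction is (1 − (-0.693))/2 ≈ 0.846, so 85%.

85%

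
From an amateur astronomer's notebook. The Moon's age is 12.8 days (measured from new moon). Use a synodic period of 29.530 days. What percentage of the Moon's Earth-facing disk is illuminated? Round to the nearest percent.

96%

Elongation θ = 360° × 12.8/29.530 ≈ 156.0°.
Illuminated fraction = (1 − cos 156.0°)/2 = (1 − (-0.914))/2 ≈ 0.957, so 96%.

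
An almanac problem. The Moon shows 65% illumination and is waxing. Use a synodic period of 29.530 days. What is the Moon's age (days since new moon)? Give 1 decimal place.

Invert f = (1 − cos θ)/2 to get cos θ = 1 − 2(0.65) = -0.300, hence θ₀ = arccos -0.300 = 107.5°.
The Moon is waxing (0°–180°), so θ = 107.5° directly.
Age = 29.530 × 107.5°/360° ≈ 8.81 days.

8.8 days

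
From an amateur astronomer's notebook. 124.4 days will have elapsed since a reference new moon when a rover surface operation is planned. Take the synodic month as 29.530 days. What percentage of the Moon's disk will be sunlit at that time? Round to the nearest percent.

38%

124.4/29.530 = 4.213 lunations, so 4 complete cycles and 6.28 d into the next.
Phase angle: θ = 360°·(6.28 d)/(29.530 d) = 76.6°.
cos 76.6° = 0.232, so f = (1 − 0.232)/2 = 0.384, so 38%.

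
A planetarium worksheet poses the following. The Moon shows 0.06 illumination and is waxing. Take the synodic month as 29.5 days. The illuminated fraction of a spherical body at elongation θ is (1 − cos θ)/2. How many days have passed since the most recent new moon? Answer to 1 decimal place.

cos θ = 1 − 2f = 0.880, giving a principal value of 28.4°.
Waxing ⇒ before full, so θ = 28.4°.
Age = 29.5 × 28.4°/360° ≈ 2.32 days.

2.3 days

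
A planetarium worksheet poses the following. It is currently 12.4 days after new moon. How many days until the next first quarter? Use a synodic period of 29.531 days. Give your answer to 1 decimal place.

First quarter occurs at elongation 90°, i.e. at age 29.531 × 90/360 = 7.383 d.
This lunation's first quarter (7.383 d) has passed, so add one period: 36.914 − 12.4 = 24.514 days.

24.5 days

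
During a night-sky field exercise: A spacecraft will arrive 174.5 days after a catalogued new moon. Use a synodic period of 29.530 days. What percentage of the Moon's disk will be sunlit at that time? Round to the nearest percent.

8%

174.5/29.530 = 5.909 lunations, so 5 complete cycles and 26.85 d into the next.
Phase angle: θ = 360°·(26.85 d)/(29.530 d) = 327.3°.
cos 327.3° = 0.842, so f = (1 − 0.842)/2 = 0.079, so 8%.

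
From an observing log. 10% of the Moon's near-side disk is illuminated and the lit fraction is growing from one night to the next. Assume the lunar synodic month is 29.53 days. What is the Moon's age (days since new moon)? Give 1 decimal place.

3.0 days

cos θ = 1 − 2f = 0.800, giving a principal value of 36.9°.
The Moon is waxing (0°–180°), so θ = 36.9° directly.
That fraction of the synodic month is 36.9/360 × 29.53 d ≈ 3.02 d.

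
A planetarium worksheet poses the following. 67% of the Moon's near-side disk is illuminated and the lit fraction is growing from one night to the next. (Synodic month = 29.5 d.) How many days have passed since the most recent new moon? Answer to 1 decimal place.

9.0 days

From f = (1 − cos θ)/2: cos θ = 1 − 2×0.67 = -0.340; arccos → 109.9°.
Before full moon the principal value applies: θ = 109.9°.
That fraction of the synodic month is 109.9/360 × 29.5 d ≈ 9.00 d.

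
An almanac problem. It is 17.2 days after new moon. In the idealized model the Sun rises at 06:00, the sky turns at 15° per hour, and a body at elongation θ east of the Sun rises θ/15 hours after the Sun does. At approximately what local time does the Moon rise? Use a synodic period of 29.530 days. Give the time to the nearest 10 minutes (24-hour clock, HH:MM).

Elongation θ = 360° × 17.2/29.530 ≈ 209.7°.
The Moon trails the Sun by θ/15 = 209.7/15 ≈ 13.98 hours.
06:00 + 13.979 h ≈ 19:59 → 20:00 to the nearest ten minutes.

20:00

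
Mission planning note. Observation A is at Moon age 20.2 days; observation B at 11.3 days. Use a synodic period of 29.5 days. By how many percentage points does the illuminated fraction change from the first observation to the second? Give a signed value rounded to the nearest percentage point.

θ₁ = 360° × 20.2/29.5 = 246.5°, f₁ = (1 − cos θ₁)/2 = 0.699.
θ₂ = 360° × 11.3/29.5 = 137.9°, f₂ = (1 − cos θ₂)/2 = 0.871.
Change = f₂ − f₁ = +0.172 → +17 percentage points.

+17 percentage points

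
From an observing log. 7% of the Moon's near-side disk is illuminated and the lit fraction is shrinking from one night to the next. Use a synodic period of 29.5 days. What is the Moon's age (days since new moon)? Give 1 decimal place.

From f = (1 − cos θ)/2: cos θ = 1 − 2×0.07 = 0.860; arccos → 30.7°.
Since the Moon is past full (waning), take the reflex angle: θ = 360° − 30.7° = 329.3°.
Age = 29.5 × 329.3°/360° ≈ 26.99 days.

27.0 days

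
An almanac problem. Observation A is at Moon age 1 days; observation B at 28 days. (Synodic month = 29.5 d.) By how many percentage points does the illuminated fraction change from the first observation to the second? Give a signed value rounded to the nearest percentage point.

+1 pp

θ₁ = 360° × 1/29.5 = 12.2°, f₁ = (1 − cos θ₁)/2 = 0.011.
θ₂ = 360° × 28/29.5 = 341.7°, f₂ = (1 − cos θ₂)/2 = 0.025.
Change = f₂ − f₁ = +0.014 → +1 percentage points.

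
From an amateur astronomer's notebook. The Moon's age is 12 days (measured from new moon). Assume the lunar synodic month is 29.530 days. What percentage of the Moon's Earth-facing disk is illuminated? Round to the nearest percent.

92%

Phase angle: θ = 360°·(12 d)/(29.530 d) = 146.3°.
With cos θ = (-0.832), the lit fraction is (1 − (-0.832))/2 ≈ 0.916, so 92%.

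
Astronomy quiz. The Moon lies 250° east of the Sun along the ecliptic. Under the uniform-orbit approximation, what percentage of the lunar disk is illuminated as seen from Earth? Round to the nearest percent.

Half-versine of 250°: (1 − (-0.342))/2 = 0.671, i.e. 67%.

67%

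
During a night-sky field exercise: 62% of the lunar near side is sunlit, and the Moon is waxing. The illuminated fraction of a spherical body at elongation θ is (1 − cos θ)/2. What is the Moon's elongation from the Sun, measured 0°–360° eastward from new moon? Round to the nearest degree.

104°

From f = (1 − cos θ)/2: cos θ = 1 − 2×0.62 = -0.240; arccos → 103.9°.
Before full moon the principal value applies: θ = 103.9°.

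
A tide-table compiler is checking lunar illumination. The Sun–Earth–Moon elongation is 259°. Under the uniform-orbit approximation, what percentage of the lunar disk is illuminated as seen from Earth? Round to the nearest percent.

60%

f = (1 − cos 259°)/2 = (1 − (-0.191))/2 ≈ 0.595, i.e. 60%.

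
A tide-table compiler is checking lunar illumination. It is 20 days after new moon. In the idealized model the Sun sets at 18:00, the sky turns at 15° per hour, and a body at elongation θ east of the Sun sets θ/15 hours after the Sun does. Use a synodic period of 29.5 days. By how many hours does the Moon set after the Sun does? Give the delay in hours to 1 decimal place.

Elongation θ = 360° × 20/29.5 ≈ 244.1°.
At 15° of sky rotation per hour, 244.1° corresponds to a 16.27 h lag.
So the Moon sets 16.27 h after the Sun.

16.3 h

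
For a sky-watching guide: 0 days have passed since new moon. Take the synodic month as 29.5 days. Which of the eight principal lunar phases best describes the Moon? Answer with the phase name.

new moon

At 0/29.5 of the cycle, θ ≈ 0° — the new moon range.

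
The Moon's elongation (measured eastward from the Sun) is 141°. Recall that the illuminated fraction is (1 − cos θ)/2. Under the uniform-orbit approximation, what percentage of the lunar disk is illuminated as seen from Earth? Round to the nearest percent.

89%

Half-versine of 141°: (1 − (-0.777))/2 = 0.889, i.e. 89%.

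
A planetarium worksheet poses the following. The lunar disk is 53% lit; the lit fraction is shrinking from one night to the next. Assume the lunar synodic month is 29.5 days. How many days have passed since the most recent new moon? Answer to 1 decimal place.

21.8 days

From f = (1 − cos θ)/2: cos θ = 1 − 2×0.53 = -0.060; arccos → 93.4°.
Waning ⇒ past full, so θ = 360° − 93.4° = 266.6°.
That fraction of the synodic month is 266.6/360 × 29.5 d ≈ 21.84 d.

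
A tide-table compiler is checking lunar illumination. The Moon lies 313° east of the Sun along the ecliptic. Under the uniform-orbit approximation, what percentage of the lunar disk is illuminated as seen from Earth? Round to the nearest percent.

16%

f = (1 − cos 313°)/2 = (1 − 0.682)/2 ≈ 0.159, i.e. 16%.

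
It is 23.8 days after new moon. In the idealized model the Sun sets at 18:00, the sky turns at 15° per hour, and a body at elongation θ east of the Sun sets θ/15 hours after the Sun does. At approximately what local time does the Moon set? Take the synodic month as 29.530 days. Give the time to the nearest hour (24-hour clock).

The Moon has covered 23.8/29.530 of its cycle, so θ ≈ 360° × 23.8/29.530 = 290.1°.
Delay after the Sun = 290.1° / (15°/h) ≈ 19.34 h.
18:00 + 19.34 h ≈ 13:21 → 13:00 to the nearest hour.

13:00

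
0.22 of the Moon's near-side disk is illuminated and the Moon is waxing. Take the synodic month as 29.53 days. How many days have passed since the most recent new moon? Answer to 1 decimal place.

4.6 days

Invert f = (1 − cos θ)/2 to get cos θ = 1 − 2(0.22) = 0.560, hence θ₀ = arccos 0.560 = 55.9°.
The Moon is waxing (0°–180°), so θ = 55.9° directly.
Age = 29.53 × 55.9°/360° ≈ 4.59 days.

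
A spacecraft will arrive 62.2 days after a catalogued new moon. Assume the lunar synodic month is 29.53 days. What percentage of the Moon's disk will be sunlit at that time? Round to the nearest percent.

11%

Reduce mod P: 62.2 − 2×29.53 = 3.14 d into the current lunation.
Elongation θ = 360° × 3.14/29.53 ≈ 38.3°.
Illuminated fraction = (1 − cos 38.3°)/2 = (1 − 0.785)/2 ≈ 0.108, so 11%.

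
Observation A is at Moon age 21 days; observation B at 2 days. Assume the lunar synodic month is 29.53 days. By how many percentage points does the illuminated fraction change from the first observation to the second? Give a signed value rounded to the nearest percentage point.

θ₁ = 360° × 21/29.53 = 256.0°, f₁ = (1 − cos θ₁)/2 = 0.621.
θ₂ = 360° × 2/29.53 = 24.4°, f₂ = (1 − cos θ₂)/2 = 0.045.
Change = f₂ − f₁ = -0.576 → -58 percentage points.

-58 percentage points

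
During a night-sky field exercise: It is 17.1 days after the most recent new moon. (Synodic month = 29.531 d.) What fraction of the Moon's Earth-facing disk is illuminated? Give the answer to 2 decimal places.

Elongation θ = 360° × 17.1/29.531 ≈ 208.5°.
Illuminated fraction = (1 − cos 208.5°)/2 = (1 − (-0.879))/2 ≈ 0.940.

0.94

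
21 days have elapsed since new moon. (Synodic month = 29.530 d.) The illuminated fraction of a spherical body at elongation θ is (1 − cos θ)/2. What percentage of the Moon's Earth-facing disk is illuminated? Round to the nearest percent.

62%

Elongation θ = 360° × 21/29.530 ≈ 256.0°.
cos 256.0° = (-0.242), so f = (1 − (-0.242))/2 = 0.621, so 62%.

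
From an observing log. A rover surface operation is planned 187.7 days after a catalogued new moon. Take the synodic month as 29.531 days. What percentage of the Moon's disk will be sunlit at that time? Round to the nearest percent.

81%

Reduce mod P: 187.7 − 6×29.531 = 10.51 d into the current lunation.
The Moon has covered 10.51/29.531 of its cycle, so θ ≈ 360° × 10.51/29.531 = 128.2°.
Illuminated fraction = (1 − cos 128.2°)/2 = (1 − (-0.618))/2 ≈ 0.809, so 81%.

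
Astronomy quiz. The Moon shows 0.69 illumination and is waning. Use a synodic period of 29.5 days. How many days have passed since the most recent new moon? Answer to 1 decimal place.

Invert f = (1 − cos θ)/2 to get cos θ = 1 − 2(0.69) = -0.380, hence θ₀ = arccos -0.380 = 112.3°.
Waning ⇒ past full, so θ = 360° − 112.3° = 247.7°.
Age = 29.5 × 247.7°/360° ≈ 20.29 days.

20.3 days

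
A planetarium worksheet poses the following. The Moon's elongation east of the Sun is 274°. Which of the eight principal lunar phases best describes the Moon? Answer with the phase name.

274° lies in the last quarter sector of the 8-phase cycle.

last quarter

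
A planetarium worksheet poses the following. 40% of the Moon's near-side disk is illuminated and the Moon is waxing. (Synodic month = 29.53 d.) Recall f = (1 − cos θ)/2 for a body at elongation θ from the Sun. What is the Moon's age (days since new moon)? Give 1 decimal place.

From f = (1 − cos θ)/2: cos θ = 1 − 2×0.40 = 0.200; arccos → 78.5°.
Waxing ⇒ before full, so θ = 78.5°.
Age = 29.53 × 78.5°/360° ≈ 6.44 days.

6.4 days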